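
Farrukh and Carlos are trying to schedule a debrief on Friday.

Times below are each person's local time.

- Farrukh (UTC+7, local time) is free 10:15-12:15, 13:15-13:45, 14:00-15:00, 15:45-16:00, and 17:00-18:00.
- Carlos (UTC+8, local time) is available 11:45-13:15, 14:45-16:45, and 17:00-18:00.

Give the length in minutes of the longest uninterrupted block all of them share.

Farrukh → UTC: 03:15–05:15, 06:15–06:45, 07:00–08:00, 08:45–09:00, 10:00–11:00.
Carlos → UTC: 03:45–05:15, 06:45–08:45, 09:00–10:00.
Farrukh ∩ Carlos: 03:45–05:15, 07:00–08:00.
Common window lengths: 90, 60 min; longest is 90.

90 minutes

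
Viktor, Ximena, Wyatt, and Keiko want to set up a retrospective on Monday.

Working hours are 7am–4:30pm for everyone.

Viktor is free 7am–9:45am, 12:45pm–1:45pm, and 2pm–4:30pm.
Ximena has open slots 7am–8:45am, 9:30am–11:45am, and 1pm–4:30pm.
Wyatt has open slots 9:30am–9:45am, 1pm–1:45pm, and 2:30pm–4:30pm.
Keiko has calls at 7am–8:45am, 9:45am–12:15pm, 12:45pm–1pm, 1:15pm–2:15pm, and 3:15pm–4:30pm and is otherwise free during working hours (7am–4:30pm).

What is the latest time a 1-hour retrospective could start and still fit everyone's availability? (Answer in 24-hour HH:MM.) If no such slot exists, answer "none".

Keiko free within 07:00–16:30: 08:45–09:45, 12:15–12:45, 13:00–13:15, 14:15–15:15.
Viktor ∩ Ximena: 07:00–08:45, 09:30–09:45, 13:00–13:45, 14:00–16:30.
Viktor ∩ Ximena ∩ Wyatt: 09:30–09:45, 13:00–13:45, 14:30–16:30.
Viktor ∩ Ximena ∩ Wyatt ∩ Keiko: 09:30–09:45, 13:00–13:15, 14:30–15:15.
Windows ≥ 60 min: (none).

none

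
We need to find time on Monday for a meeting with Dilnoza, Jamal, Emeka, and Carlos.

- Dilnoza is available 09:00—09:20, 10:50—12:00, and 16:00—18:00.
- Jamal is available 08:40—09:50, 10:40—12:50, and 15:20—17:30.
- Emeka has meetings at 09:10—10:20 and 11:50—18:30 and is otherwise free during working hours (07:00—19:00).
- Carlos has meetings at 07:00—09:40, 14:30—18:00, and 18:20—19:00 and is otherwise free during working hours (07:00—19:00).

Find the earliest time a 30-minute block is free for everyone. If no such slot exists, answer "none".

10:50

Emeka free within 07:00–19:00: 07:00–09:10, 10:20–11:50, 18:30–19:00.
Carlos free within 07:00–19:00: 09:40–14:30, 18:00–18:20.
Dilnoza ∩ Jamal: 09:00–09:20, 10:50–12:00, 16:00–17:30.
Dilnoza ∩ Jamal ∩ Emeka: 09:00–09:10, 10:50–11:50.
Dilnoza ∩ Jamal ∩ Emeka ∩ Carlos: 10:50–11:50.
Windows ≥ 30 min: 10:50–11:50.
Earliest such window starts at 10:50.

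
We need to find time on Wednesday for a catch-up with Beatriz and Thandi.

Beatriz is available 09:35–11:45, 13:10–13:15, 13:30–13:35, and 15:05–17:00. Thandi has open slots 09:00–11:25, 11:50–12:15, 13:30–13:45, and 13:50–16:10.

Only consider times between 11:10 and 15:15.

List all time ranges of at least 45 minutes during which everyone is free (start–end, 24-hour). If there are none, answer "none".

none

Beatriz ∩ Thandi: 09:35–11:25, 13:30–13:35, 15:05–16:10.
Restricted to 11:10–15:15: 11:10–11:25, 13:30–13:35, 15:05–15:15.
Windows ≥ 45 min: (none).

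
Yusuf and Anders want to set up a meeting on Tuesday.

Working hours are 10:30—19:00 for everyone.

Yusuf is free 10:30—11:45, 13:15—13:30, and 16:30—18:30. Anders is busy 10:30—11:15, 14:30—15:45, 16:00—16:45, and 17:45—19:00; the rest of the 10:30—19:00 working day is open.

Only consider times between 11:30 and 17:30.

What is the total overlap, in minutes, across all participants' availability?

75 minutes

Anders free within 10:30–19:00: 11:15–14:30, 15:45–16:00, 16:45–17:45.
Yusuf ∩ Anders: 11:15–11:45, 13:15–13:30, 16:45–17:45.
Restricted to 11:30–17:30: 11:30–11:45, 13:15–13:30, 16:45–17:30.
Total common minutes: 15 + 15 + 45 = 75.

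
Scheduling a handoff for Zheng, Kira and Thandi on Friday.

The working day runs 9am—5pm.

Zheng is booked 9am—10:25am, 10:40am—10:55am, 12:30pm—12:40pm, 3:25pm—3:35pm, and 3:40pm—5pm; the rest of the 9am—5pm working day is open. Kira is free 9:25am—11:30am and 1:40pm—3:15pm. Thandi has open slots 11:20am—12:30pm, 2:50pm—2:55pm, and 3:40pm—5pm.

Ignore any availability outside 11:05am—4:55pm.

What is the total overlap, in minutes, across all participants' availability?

Zheng free within 09:00–17:00: 10:25–10:40, 10:55–12:30, 12:40–15:25, 15:35–15:40.
Zheng ∩ Kira: 10:25–10:40, 10:55–11:30, 13:40–15:15.
Zheng ∩ Kira ∩ Thandi: 11:20–11:30, 14:50–14:55.
Restricted to 11:05–16:55: 11:20–11:30, 14:50–14:55.
Total common minutes: 10 + 5 = 15.

15 minutes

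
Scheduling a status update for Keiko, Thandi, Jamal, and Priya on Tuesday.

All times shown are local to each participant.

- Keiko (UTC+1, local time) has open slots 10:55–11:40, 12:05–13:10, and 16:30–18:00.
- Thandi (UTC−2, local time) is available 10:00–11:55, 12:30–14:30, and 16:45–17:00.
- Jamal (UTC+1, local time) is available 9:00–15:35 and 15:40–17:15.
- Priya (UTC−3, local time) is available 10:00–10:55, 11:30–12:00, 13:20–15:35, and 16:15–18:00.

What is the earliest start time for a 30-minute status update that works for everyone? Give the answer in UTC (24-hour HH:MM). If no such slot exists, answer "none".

Keiko → UTC: 09:55–10:40, 11:05–12:10, 15:30–17:00.
Thandi → UTC: 12:00–13:55, 14:30–16:30, 18:45–19:00.
Jamal → UTC: 08:00–14:35, 14:40–16:15.
Priya → UTC: 13:00–13:55, 14:30–15:00, 16:20–18:35, 19:15–21:00.
Keiko ∩ Thandi: 12:00–12:10, 15:30–16:30.
Keiko ∩ Thandi ∩ Jamal: 12:00–12:10, 15:30–16:15.
Keiko ∩ Thandi ∩ Jamal ∩ Priya: (none).
Windows ≥ 30 min: (none).

none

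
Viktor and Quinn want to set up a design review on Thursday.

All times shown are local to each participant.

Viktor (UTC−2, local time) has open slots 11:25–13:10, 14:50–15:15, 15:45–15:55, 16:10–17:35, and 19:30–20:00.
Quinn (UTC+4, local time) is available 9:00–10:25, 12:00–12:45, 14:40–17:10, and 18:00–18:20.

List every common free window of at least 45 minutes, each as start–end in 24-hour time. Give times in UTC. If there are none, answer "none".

Viktor → UTC: 13:25–15:10, 16:50–17:15, 17:45–17:55, 18:10–19:35, 21:30–22:00.
Quinn → UTC: 05:00–06:25, 08:00–08:45, 10:40–13:10, 14:00–14:20.
Viktor ∩ Quinn: 14:00–14:20.
Windows ≥ 45 min: (none).

none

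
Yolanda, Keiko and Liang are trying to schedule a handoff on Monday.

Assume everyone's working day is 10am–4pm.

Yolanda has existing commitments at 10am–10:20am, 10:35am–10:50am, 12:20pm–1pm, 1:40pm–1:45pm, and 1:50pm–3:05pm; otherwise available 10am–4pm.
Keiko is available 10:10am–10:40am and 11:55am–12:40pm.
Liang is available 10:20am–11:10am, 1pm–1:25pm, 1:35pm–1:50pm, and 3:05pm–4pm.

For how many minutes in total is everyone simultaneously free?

15 minutes

Yolanda free within 10:00–16:00: 10:20–10:35, 10:50–12:20, 13:00–13:40, 13:45–13:50, 15:05–16:00.
Yolanda ∩ Keiko: 10:20–10:35, 11:55–12:20.
Yolanda ∩ Keiko ∩ Liang: 10:20–10:35.
Total common minutes: 15.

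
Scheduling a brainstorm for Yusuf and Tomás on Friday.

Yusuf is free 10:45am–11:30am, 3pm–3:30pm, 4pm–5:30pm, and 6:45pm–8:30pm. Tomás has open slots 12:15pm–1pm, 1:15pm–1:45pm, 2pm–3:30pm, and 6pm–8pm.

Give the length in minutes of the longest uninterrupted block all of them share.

75 minutes

Yusuf ∩ Tomás: 15:00–15:30, 18:45–20:00.
Common window lengths: 30, 75 min; longest is 75.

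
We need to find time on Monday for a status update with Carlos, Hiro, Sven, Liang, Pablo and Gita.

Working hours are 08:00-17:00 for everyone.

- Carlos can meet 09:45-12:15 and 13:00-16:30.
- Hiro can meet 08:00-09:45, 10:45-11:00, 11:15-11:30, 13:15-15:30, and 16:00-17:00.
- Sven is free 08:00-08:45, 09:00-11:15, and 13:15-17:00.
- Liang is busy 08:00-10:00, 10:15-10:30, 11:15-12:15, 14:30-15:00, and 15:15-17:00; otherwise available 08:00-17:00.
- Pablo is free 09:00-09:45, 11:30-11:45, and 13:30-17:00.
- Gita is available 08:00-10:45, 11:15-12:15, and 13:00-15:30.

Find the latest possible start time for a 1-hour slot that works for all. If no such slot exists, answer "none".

13:30

Liang free within 08:00–17:00: 10:00–10:15, 10:30–11:15, 12:15–14:30, 15:00–15:15.
Carlos ∩ Hiro: 10:45–11:00, 11:15–11:30, 13:15–15:30, 16:00–16:30.
Carlos ∩ Hiro ∩ Sven: 10:45–11:00, 13:15–15:30, 16:00–16:30.
Carlos ∩ Hiro ∩ Sven ∩ Liang: 10:45–11:00, 13:15–14:30, 15:00–15:15.
Carlos ∩ Hiro ∩ Sven ∩ Liang ∩ Pablo: 13:30–14:30, 15:00–15:15.
Carlos ∩ Hiro ∩ Sven ∩ Liang ∩ Pablo ∩ Gita: 13:30–14:30, 15:00–15:15.
Windows ≥ 60 min: 13:30–14:30.
Latest start in the last window 13:30–14:30 is 14:30 − 60 min = 13:30.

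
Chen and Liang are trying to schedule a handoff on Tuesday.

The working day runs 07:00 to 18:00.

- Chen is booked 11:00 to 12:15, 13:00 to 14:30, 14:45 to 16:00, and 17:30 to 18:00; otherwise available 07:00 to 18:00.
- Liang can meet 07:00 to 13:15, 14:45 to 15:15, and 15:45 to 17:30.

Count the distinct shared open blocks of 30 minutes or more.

Chen free within 07:00–18:00: 07:00–11:00, 12:15–13:00, 14:30–14:45, 16:00–17:30.
Chen ∩ Liang: 07:00–11:00, 12:15–13:00, 16:00–17:30.
Windows ≥ 30 min: 07:00–11:00, 12:15–13:00, 16:00–17:30.
That's 3 windows.

3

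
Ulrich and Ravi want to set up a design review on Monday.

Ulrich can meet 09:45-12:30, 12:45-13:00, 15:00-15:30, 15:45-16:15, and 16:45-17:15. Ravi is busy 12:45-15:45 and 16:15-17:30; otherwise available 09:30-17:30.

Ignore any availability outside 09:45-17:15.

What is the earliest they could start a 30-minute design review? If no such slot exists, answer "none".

09:45

Ravi free within 09:30–17:30: 09:30–12:45, 15:45–16:15.
Ulrich ∩ Ravi: 09:45–12:30, 15:45–16:15.
Restricted to 09:45–17:15: 09:45–12:30, 15:45–16:15.
Windows ≥ 30 min: 09:45–12:30, 15:45–16:15.
Earliest such window starts at 09:45.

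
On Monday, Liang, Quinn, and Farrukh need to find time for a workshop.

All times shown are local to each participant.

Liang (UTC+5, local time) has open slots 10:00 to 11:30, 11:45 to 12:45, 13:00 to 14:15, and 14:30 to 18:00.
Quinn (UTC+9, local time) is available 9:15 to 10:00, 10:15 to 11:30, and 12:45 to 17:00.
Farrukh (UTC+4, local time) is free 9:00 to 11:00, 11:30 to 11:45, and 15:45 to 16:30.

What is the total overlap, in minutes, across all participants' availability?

120 minutes

Liang → UTC: 05:00–06:30, 06:45–07:45, 08:00–09:15, 09:30–13:00.
Quinn → UTC: 00:15–01:00, 01:15–02:30, 03:45–08:00.
Farrukh → UTC: 05:00–07:00, 07:30–07:45, 11:45–12:30.
Liang ∩ Quinn: 05:00–06:30, 06:45–07:45.
Liang ∩ Quinn ∩ Farrukh: 05:00–06:30, 06:45–07:00, 07:30–07:45.
Total common minutes: 90 + 15 + 15 = 120.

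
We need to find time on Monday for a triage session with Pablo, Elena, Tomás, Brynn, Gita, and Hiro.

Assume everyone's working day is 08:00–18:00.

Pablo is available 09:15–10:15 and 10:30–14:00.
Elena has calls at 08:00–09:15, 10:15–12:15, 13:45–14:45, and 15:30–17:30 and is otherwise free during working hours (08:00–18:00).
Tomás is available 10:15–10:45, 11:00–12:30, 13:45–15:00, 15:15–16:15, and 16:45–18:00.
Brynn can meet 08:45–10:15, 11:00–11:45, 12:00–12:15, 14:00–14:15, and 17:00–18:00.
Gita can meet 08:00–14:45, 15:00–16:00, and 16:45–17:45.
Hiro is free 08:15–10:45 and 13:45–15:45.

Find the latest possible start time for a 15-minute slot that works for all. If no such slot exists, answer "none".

Elena free within 08:00–18:00: 09:15–10:15, 12:15–13:45, 14:45–15:30, 17:30–18:00.
Pablo ∩ Elena: 09:15–10:15, 12:15–13:45.
Pablo ∩ Elena ∩ Tomás: 12:15–12:30.
Pablo ∩ Elena ∩ Tomás ∩ Brynn: (none).
Pablo ∩ Elena ∩ Tomás ∩ Brynn ∩ Gita: (none).
Pablo ∩ Elena ∩ Tomás ∩ Brynn ∩ Gita ∩ Hiro: (none).
Windows ≥ 15 min: (none).

none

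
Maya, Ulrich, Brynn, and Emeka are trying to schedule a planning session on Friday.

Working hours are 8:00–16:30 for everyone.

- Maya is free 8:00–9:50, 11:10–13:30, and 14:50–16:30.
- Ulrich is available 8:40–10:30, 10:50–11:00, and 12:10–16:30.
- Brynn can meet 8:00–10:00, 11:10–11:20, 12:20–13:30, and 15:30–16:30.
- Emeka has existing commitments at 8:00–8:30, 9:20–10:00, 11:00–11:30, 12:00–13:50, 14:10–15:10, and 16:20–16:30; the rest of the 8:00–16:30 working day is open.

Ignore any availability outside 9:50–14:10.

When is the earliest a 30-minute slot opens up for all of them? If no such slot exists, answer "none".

Emeka free within 08:00–16:30: 08:30–09:20, 10:00–11:00, 11:30–12:00, 13:50–14:10, 15:10–16:20.
Maya ∩ Ulrich: 08:40–09:50, 12:10–13:30, 14:50–16:30.
Maya ∩ Ulrich ∩ Brynn: 08:40–09:50, 12:20–13:30, 15:30–16:30.
Maya ∩ Ulrich ∩ Brynn ∩ Emeka: 08:40–09:20, 15:30–16:20.
Restricted to 09:50–14:10: (none).
Windows ≥ 30 min: (none).

none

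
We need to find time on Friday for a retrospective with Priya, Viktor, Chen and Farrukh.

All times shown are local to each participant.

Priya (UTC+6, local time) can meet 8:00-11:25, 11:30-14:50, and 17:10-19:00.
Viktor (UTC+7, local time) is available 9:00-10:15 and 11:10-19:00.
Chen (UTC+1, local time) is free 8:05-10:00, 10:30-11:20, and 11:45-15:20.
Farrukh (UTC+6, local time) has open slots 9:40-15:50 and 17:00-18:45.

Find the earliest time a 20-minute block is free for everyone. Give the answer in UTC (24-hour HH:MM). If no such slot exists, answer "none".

07:05

Priya → UTC: 02:00–05:25, 05:30–08:50, 11:10–13:00.
Viktor → UTC: 02:00–03:15, 04:10–12:00.
Chen → UTC: 07:05–09:00, 09:30–10:20, 10:45–14:20.
Farrukh → UTC: 03:40–09:50, 11:00–12:45.
Priya ∩ Viktor: 02:00–03:15, 04:10–05:25, 05:30–08:50, 11:10–12:00.
Priya ∩ Viktor ∩ Chen: 07:05–08:50, 11:10–12:00.
Priya ∩ Viktor ∩ Chen ∩ Farrukh: 07:05–08:50, 11:10–12:00.
Windows ≥ 20 min: 07:05–08:50, 11:10–12:00.
Earliest such window starts at 07:05.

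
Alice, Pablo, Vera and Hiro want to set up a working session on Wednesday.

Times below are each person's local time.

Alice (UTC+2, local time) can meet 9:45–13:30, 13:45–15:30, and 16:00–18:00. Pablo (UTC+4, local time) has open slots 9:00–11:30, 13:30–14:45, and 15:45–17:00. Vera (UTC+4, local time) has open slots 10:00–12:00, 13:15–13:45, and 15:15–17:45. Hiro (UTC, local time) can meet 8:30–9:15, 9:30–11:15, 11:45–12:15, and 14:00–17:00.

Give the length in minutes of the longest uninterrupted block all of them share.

30 minutes

Alice → UTC: 07:45–11:30, 11:45–13:30, 14:00–16:00.
Pablo → UTC: 05:00–07:30, 09:30–10:45, 11:45–13:00.
Vera → UTC: 06:00–08:00, 09:15–09:45, 11:15–13:45.
Hiro → UTC: 08:30–09:15, 09:30–11:15, 11:45–12:15, 14:00–17:00.
Alice ∩ Pablo: 09:30–10:45, 11:45–13:00.
Alice ∩ Pablo ∩ Vera: 09:30–09:45, 11:45–13:00.
Alice ∩ Pablo ∩ Vera ∩ Hiro: 09:30–09:45, 11:45–12:15.
Common window lengths: 15, 30 min; longest is 30.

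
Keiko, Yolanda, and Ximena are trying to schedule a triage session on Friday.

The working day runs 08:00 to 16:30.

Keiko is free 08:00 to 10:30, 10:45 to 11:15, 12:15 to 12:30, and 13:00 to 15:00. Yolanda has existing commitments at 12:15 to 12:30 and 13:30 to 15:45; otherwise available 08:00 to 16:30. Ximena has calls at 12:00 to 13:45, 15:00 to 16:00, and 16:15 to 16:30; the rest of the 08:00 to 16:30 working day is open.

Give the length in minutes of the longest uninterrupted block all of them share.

150 minutes

Yolanda free within 08:00–16:30: 08:00–12:15, 12:30–13:30, 15:45–16:30.
Ximena free within 08:00–16:30: 08:00–12:00, 13:45–15:00, 16:00–16:15.
Keiko ∩ Yolanda: 08:00–10:30, 10:45–11:15, 13:00–13:30.
Keiko ∩ Yolanda ∩ Ximena: 08:00–10:30, 10:45–11:15.
Common window lengths: 150, 30 min; longest is 150.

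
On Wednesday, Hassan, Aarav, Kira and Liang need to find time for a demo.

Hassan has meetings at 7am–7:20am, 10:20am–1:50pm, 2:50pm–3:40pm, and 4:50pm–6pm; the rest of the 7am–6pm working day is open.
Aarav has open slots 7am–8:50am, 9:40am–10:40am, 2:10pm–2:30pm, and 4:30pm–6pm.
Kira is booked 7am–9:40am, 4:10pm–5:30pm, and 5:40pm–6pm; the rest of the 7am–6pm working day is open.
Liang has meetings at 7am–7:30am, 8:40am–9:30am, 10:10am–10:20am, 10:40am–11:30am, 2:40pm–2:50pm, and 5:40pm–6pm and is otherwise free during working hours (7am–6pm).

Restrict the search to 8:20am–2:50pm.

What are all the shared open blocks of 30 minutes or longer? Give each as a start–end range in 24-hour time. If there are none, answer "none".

09:40–10:10

Hassan free within 07:00–18:00: 07:20–10:20, 13:50–14:50, 15:40–16:50.
Kira free within 07:00–18:00: 09:40–16:10, 17:30–17:40.
Liang free within 07:00–18:00: 07:30–08:40, 09:30–10:10, 10:20–10:40, 11:30–14:40, 14:50–17:40.
Hassan ∩ Aarav: 07:20–08:50, 09:40–10:20, 14:10–14:30, 16:30–16:50.
Hassan ∩ Aarav ∩ Kira: 09:40–10:20, 14:10–14:30.
Hassan ∩ Aarav ∩ Kira ∩ Liang: 09:40–10:10, 14:10–14:30.
Restricted to 08:20–14:50: 09:40–10:10, 14:10–14:30.
Windows ≥ 30 min: 09:40–10:10.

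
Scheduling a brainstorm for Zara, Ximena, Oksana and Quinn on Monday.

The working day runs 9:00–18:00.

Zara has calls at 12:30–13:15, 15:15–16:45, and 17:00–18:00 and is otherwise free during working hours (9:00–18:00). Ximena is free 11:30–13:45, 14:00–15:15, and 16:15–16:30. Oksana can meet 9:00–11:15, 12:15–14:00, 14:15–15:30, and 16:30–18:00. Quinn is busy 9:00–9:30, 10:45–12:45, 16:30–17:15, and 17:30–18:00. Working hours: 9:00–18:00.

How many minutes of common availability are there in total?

Zara free within 09:00–18:00: 09:00–12:30, 13:15–15:15, 16:45–17:00.
Quinn free within 09:00–18:00: 09:30–10:45, 12:45–16:30, 17:15–17:30.
Zara ∩ Ximena: 11:30–12:30, 13:15–13:45, 14:00–15:15.
Zara ∩ Ximena ∩ Oksana: 12:15–12:30, 13:15–13:45, 14:15–15:15.
Zara ∩ Ximena ∩ Oksana ∩ Quinn: 13:15–13:45, 14:15–15:15.
Total common minutes: 30 + 60 = 90.

90 minutes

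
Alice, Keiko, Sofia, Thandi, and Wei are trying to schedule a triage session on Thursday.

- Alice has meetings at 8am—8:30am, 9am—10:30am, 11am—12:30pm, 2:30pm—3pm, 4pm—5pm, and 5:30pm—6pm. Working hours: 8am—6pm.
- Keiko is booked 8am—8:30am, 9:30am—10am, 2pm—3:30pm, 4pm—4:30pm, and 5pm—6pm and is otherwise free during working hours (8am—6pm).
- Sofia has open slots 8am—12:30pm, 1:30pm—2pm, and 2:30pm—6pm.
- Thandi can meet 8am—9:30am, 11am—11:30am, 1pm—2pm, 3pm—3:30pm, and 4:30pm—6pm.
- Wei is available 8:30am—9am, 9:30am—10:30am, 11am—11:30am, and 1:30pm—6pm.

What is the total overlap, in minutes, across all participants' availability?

60 minutes

Alice free within 08:00–18:00: 08:30–09:00, 10:30–11:00, 12:30–14:30, 15:00–16:00, 17:00–17:30.
Keiko free within 08:00–18:00: 08:30–09:30, 10:00–14:00, 15:30–16:00, 16:30–17:00.
Alice ∩ Keiko: 08:30–09:00, 10:30–11:00, 12:30–14:00, 15:30–16:00.
Alice ∩ Keiko ∩ Sofia: 08:30–09:00, 10:30–11:00, 13:30–14:00, 15:30–16:00.
Alice ∩ Keiko ∩ Sofia ∩ Thandi: 08:30–09:00, 13:30–14:00.
Alice ∩ Keiko ∩ Sofia ∩ Thandi ∩ Wei: 08:30–09:00, 13:30–14:00.
Total common minutes: 30 + 30 = 60.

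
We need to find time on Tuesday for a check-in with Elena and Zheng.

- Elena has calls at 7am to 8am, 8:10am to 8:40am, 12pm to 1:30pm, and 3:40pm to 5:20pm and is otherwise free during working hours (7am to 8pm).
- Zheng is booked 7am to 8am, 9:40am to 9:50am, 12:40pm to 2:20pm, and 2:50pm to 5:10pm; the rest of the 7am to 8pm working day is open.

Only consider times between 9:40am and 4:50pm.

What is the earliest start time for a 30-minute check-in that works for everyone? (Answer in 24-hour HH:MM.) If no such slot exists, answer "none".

Elena free within 07:00–20:00: 08:00–08:10, 08:40–12:00, 13:30–15:40, 17:20–20:00.
Zheng free within 07:00–20:00: 08:00–09:40, 09:50–12:40, 14:20–14:50, 17:10–20:00.
Elena ∩ Zheng: 08:00–08:10, 08:40–09:40, 09:50–12:00, 14:20–14:50, 17:20–20:00.
Restricted to 09:40–16:50: 09:50–12:00, 14:20–14:50.
Windows ≥ 30 min: 09:50–12:00, 14:20–14:50.
Earliest such window starts at 09:50.

09:50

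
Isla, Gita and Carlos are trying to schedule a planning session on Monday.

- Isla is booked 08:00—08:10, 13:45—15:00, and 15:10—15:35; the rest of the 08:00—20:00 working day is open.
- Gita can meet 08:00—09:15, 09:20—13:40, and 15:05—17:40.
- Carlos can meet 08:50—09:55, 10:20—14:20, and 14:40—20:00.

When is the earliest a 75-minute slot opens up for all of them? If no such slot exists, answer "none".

Isla free within 08:00–20:00: 08:10–13:45, 15:00–15:10, 15:35–20:00.
Isla ∩ Gita: 08:10–09:15, 09:20–13:40, 15:05–15:10, 15:35–17:40.
Isla ∩ Gita ∩ Carlos: 08:50–09:15, 09:20–09:55, 10:20–13:40, 15:05–15:10, 15:35–17:40.
Windows ≥ 75 min: 10:20–13:40, 15:35–17:40.
Earliest such window starts at 10:20.

10:20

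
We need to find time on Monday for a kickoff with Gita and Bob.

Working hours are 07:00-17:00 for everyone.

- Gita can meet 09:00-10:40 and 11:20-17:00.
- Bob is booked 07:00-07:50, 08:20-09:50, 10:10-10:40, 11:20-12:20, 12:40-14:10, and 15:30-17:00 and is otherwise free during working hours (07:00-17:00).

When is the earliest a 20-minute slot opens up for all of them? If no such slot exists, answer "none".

Bob free within 07:00–17:00: 07:50–08:20, 09:50–10:10, 10:40–11:20, 12:20–12:40, 14:10–15:30.
Gita ∩ Bob: 09:50–10:10, 12:20–12:40, 14:10–15:30.
Windows ≥ 20 min: 09:50–10:10, 12:20–12:40, 14:10–15:30.
Earliest such window starts at 09:50.

09:50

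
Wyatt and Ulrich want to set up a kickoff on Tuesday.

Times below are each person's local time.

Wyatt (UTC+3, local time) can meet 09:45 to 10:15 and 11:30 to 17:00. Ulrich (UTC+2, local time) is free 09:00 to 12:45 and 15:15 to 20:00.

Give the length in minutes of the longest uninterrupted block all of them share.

Wyatt → UTC: 06:45–07:15, 08:30–14:00.
Ulrich → UTC: 07:00–10:45, 13:15–18:00.
Wyatt ∩ Ulrich: 07:00–07:15, 08:30–10:45, 13:15–14:00.
Common window lengths: 15, 135, 45 min; longest is 135.

135 minutes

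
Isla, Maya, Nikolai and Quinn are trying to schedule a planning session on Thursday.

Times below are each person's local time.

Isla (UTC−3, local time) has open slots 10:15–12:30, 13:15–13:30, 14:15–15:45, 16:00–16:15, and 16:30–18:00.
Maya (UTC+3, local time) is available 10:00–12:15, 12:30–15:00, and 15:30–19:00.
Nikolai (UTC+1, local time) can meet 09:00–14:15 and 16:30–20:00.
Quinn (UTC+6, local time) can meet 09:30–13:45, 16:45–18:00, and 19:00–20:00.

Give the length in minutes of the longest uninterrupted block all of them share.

0 minutes

Isla → UTC: 13:15–15:30, 16:15–16:30, 17:15–18:45, 19:00–19:15, 19:30–21:00.
Maya → UTC: 07:00–09:15, 09:30–12:00, 12:30–16:00.
Nikolai → UTC: 08:00–13:15, 15:30–19:00.
Quinn → UTC: 03:30–07:45, 10:45–12:00, 13:00–14:00.
Isla ∩ Maya: 13:15–15:30.
Isla ∩ Maya ∩ Nikolai: (none).
Isla ∩ Maya ∩ Nikolai ∩ Quinn: (none).
No common window.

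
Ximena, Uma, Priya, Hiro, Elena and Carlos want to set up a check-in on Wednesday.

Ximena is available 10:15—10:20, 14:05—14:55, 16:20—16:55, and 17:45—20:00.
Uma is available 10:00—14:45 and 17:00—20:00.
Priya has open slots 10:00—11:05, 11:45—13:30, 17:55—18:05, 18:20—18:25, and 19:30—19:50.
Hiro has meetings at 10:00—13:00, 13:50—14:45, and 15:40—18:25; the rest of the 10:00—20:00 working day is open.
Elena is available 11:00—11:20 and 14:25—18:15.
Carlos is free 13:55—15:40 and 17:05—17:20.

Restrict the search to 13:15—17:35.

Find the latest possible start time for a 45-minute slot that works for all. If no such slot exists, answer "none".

none

Hiro free within 10:00–20:00: 13:00–13:50, 14:45–15:40, 18:25–20:00.
Ximena ∩ Uma: 10:15–10:20, 14:05–14:45, 17:45–20:00.
Ximena ∩ Uma ∩ Priya: 10:15–10:20, 17:55–18:05, 18:20–18:25, 19:30–19:50.
Ximena ∩ Uma ∩ Priya ∩ Hiro: 19:30–19:50.
Ximena ∩ Uma ∩ Priya ∩ Hiro ∩ Elena: (none).
Ximena ∩ Uma ∩ Priya ∩ Hiro ∩ Elena ∩ Carlos: (none).
Restricted to 13:15–17:35: (none).
Windows ≥ 45 min: (none).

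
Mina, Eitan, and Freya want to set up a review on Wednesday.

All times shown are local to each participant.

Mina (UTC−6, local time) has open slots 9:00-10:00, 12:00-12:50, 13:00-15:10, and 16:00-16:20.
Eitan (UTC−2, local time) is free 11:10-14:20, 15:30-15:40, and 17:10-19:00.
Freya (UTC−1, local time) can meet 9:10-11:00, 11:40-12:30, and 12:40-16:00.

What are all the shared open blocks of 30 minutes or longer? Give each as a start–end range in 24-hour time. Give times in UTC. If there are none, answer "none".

Mina → UTC: 15:00–16:00, 18:00–18:50, 19:00–21:10, 22:00–22:20.
Eitan → UTC: 13:10–16:20, 17:30–17:40, 19:10–21:00.
Freya → UTC: 10:10–12:00, 12:40–13:30, 13:40–17:00.
Mina ∩ Eitan: 15:00–16:00, 19:10–21:00.
Mina ∩ Eitan ∩ Freya: 15:00–16:00.
Windows ≥ 30 min: 15:00–16:00.

15:00–16:00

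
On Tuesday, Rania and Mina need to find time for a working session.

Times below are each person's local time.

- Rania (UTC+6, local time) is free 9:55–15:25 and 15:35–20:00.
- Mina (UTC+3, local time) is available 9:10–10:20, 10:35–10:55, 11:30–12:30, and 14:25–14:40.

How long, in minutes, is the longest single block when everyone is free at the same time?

Rania → UTC: 03:55–09:25, 09:35–14:00.
Mina → UTC: 06:10–07:20, 07:35–07:55, 08:30–09:30, 11:25–11:40.
Rania ∩ Mina: 06:10–07:20, 07:35–07:55, 08:30–09:25, 11:25–11:40.
Common window lengths: 70, 20, 55, 15 min; longest is 70.

70 minutes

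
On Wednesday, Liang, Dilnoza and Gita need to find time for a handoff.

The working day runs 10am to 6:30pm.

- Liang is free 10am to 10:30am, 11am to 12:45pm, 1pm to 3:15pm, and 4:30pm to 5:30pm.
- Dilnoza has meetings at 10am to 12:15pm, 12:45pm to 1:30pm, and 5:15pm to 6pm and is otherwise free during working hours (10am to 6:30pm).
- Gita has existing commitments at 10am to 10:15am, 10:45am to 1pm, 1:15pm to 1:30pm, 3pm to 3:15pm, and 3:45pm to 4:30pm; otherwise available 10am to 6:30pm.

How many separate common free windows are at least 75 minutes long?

1

Dilnoza free within 10:00–18:30: 12:15–12:45, 13:30–17:15, 18:00–18:30.
Gita free within 10:00–18:30: 10:15–10:45, 13:00–13:15, 13:30–15:00, 15:15–15:45, 16:30–18:30.
Liang ∩ Dilnoza: 12:15–12:45, 13:30–15:15, 16:30–17:15.
Liang ∩ Dilnoza ∩ Gita: 13:30–15:00, 16:30–17:15.
Windows ≥ 75 min: 13:30–15:00.
That's 1 window.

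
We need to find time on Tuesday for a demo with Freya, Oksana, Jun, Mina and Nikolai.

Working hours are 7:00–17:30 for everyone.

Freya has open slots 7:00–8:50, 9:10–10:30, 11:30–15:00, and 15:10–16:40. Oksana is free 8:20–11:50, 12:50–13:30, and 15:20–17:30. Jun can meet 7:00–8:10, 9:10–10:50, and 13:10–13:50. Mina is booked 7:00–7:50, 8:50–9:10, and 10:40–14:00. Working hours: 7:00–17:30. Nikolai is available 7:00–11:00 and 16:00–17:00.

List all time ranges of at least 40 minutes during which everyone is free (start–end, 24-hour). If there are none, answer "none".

Mina free within 07:00–17:30: 07:50–08:50, 09:10–10:40, 14:00–17:30.
Freya ∩ Oksana: 08:20–08:50, 09:10–10:30, 11:30–11:50, 12:50–13:30, 15:20–16:40.
Freya ∩ Oksana ∩ Jun: 09:10–10:30, 13:10–13:30.
Freya ∩ Oksana ∩ Jun ∩ Mina: 09:10–10:30.
Freya ∩ Oksana ∩ Jun ∩ Mina ∩ Nikolai: 09:10–10:30.
Windows ≥ 40 min: 09:10–10:30.

09:10–10:30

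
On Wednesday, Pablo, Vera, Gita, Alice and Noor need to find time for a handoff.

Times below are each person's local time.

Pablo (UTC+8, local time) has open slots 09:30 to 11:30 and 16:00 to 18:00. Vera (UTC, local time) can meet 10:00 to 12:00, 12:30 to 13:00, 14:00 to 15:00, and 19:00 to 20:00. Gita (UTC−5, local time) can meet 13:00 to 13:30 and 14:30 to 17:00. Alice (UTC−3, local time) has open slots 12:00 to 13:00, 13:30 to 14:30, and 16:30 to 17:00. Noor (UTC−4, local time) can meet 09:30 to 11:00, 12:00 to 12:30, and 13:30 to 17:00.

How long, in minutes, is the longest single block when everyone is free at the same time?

Pablo → UTC: 01:30–03:30, 08:00–10:00.
Vera → UTC: 10:00–12:00, 12:30–13:00, 14:00–15:00, 19:00–20:00.
Gita → UTC: 18:00–18:30, 19:30–22:00.
Alice → UTC: 15:00–16:00, 16:30–17:30, 19:30–20:00.
Noor → UTC: 13:30–15:00, 16:00–16:30, 17:30–21:00.
Pablo ∩ Vera: (none).
Pablo ∩ Vera ∩ Gita: (none).
Pablo ∩ Vera ∩ Gita ∩ Alice: (none).
Pablo ∩ Vera ∩ Gita ∩ Alice ∩ Noor: (none).
No common window.

0 minutes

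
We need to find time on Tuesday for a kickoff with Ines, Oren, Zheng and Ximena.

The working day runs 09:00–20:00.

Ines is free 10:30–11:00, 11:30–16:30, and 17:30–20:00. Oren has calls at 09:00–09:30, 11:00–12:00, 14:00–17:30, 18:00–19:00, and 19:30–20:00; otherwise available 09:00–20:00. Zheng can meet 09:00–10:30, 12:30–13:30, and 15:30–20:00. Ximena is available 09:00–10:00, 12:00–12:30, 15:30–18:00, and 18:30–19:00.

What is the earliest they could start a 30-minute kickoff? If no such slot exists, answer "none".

17:30

Oren free within 09:00–20:00: 09:30–11:00, 12:00–14:00, 17:30–18:00, 19:00–19:30.
Ines ∩ Oren: 10:30–11:00, 12:00–14:00, 17:30–18:00, 19:00–19:30.
Ines ∩ Oren ∩ Zheng: 12:30–13:30, 17:30–18:00, 19:00–19:30.
Ines ∩ Oren ∩ Zheng ∩ Ximena: 17:30–18:00.
Windows ≥ 30 min: 17:30–18:00.
Earliest such window starts at 17:30.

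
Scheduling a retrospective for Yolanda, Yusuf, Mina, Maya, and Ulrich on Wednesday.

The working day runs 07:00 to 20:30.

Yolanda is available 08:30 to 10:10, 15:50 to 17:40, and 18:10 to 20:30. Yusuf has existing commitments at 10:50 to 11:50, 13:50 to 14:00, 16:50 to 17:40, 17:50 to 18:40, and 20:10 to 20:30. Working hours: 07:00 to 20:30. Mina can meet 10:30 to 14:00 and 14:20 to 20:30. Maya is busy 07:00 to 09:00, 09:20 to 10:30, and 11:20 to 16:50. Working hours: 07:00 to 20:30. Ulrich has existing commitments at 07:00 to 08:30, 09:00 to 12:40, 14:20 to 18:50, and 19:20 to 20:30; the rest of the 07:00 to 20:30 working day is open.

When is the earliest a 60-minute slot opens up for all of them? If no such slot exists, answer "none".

none

Yusuf free within 07:00–20:30: 07:00–10:50, 11:50–13:50, 14:00–16:50, 17:40–17:50, 18:40–20:10.
Maya free within 07:00–20:30: 09:00–09:20, 10:30–11:20, 16:50–20:30.
Ulrich free within 07:00–20:30: 08:30–09:00, 12:40–14:20, 18:50–19:20.
Yolanda ∩ Yusuf: 08:30–10:10, 15:50–16:50, 18:40–20:10.
Yolanda ∩ Yusuf ∩ Mina: 15:50–16:50, 18:40–20:10.
Yolanda ∩ Yusuf ∩ Mina ∩ Maya: 18:40–20:10.
Yolanda ∩ Yusuf ∩ Mina ∩ Maya ∩ Ulrich: 18:50–19:20.
Windows ≥ 60 min: (none).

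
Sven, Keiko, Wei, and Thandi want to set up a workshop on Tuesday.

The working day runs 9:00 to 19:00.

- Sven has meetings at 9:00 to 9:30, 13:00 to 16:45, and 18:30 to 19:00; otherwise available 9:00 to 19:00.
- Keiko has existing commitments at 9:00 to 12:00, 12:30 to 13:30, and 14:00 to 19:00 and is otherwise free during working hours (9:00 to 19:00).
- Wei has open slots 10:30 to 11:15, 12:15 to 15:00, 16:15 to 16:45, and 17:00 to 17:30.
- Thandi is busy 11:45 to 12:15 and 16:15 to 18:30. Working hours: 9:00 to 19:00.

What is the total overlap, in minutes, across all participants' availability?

Sven free within 09:00–19:00: 09:30–13:00, 16:45–18:30.
Keiko free within 09:00–19:00: 12:00–12:30, 13:30–14:00.
Thandi free within 09:00–19:00: 09:00–11:45, 12:15–16:15, 18:30–19:00.
Sven ∩ Keiko: 12:00–12:30.
Sven ∩ Keiko ∩ Wei: 12:15–12:30.
Sven ∩ Keiko ∩ Wei ∩ Thandi: 12:15–12:30.
Total common minutes: 15.

15 minutes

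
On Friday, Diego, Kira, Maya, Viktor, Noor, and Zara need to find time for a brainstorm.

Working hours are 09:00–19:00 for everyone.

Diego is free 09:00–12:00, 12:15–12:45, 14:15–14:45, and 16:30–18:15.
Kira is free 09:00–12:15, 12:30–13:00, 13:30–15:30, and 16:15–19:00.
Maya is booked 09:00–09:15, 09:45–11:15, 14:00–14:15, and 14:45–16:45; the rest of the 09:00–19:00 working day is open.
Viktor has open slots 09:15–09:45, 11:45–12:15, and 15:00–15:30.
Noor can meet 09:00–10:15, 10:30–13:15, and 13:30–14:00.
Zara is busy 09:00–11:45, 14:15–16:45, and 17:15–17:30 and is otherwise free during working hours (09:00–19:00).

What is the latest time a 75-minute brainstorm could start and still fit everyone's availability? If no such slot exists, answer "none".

Maya free within 09:00–19:00: 09:15–09:45, 11:15–14:00, 14:15–14:45, 16:45–19:00.
Zara free within 09:00–19:00: 11:45–14:15, 16:45–17:15, 17:30–19:00.
Diego ∩ Kira: 09:00–12:00, 12:30–12:45, 14:15–14:45, 16:30–18:15.
Diego ∩ Kira ∩ Maya: 09:15–09:45, 11:15–12:00, 12:30–12:45, 14:15–14:45, 16:45–18:15.
Diego ∩ Kira ∩ Maya ∩ Viktor: 09:15–09:45, 11:45–12:00.
Diego ∩ Kira ∩ Maya ∩ Viktor ∩ Noor: 09:15–09:45, 11:45–12:00.
Diego ∩ Kira ∩ Maya ∩ Viktor ∩ Noor ∩ Zara: 11:45–12:00.
Windows ≥ 75 min: (none).

none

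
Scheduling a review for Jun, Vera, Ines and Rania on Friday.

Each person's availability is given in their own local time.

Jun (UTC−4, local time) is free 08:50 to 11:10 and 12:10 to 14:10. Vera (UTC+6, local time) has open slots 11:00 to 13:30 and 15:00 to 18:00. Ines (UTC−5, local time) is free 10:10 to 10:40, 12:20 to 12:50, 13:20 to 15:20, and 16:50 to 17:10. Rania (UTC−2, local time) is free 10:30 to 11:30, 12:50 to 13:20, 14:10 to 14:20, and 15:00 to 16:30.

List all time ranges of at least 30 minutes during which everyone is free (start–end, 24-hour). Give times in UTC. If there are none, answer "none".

Jun → UTC: 12:50–15:10, 16:10–18:10.
Vera → UTC: 05:00–07:30, 09:00–12:00.
Ines → UTC: 15:10–15:40, 17:20–17:50, 18:20–20:20, 21:50–22:10.
Rania → UTC: 12:30–13:30, 14:50–15:20, 16:10–16:20, 17:00–18:30.
Jun ∩ Vera: (none).
Jun ∩ Vera ∩ Ines: (none).
Jun ∩ Vera ∩ Ines ∩ Rania: (none).
Windows ≥ 30 min: (none).

none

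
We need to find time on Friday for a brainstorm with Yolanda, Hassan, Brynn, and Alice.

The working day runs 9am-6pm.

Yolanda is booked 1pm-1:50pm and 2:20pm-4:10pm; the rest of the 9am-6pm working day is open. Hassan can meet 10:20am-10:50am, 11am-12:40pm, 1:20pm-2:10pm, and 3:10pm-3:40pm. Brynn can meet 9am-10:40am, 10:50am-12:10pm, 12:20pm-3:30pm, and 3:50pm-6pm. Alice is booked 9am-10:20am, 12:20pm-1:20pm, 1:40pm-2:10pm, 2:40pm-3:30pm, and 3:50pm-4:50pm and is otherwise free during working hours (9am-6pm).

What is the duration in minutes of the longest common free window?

Yolanda free within 09:00–18:00: 09:00–13:00, 13:50–14:20, 16:10–18:00.
Alice free within 09:00–18:00: 10:20–12:20, 13:20–13:40, 14:10–14:40, 15:30–15:50, 16:50–18:00.
Yolanda ∩ Hassan: 10:20–10:50, 11:00–12:40, 13:50–14:10.
Yolanda ∩ Hassan ∩ Brynn: 10:20–10:40, 11:00–12:10, 12:20–12:40, 13:50–14:10.
Yolanda ∩ Hassan ∩ Brynn ∩ Alice: 10:20–10:40, 11:00–12:10.
Common window lengths: 20, 70 min; longest is 70.

70 minutes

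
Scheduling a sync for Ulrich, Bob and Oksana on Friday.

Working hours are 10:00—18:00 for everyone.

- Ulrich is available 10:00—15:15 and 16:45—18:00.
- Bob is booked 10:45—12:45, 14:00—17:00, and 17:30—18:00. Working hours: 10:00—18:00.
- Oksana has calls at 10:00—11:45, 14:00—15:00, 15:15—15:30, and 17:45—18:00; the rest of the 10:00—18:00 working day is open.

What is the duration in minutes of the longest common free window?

75 minutes

Bob free within 10:00–18:00: 10:00–10:45, 12:45–14:00, 17:00–17:30.
Oksana free within 10:00–18:00: 11:45–14:00, 15:00–15:15, 15:30–17:45.
Ulrich ∩ Bob: 10:00–10:45, 12:45–14:00, 17:00–17:30.
Ulrich ∩ Bob ∩ Oksana: 12:45–14:00, 17:00–17:30.
Common window lengths: 75, 30 min; longest is 75.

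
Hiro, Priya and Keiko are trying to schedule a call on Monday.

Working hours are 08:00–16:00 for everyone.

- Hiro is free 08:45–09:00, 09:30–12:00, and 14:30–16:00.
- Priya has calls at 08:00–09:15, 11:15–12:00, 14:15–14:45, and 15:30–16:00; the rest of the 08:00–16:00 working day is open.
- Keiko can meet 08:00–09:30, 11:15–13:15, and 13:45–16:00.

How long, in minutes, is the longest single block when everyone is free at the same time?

45 minutes

Priya free within 08:00–16:00: 09:15–11:15, 12:00–14:15, 14:45–15:30.
Hiro ∩ Priya: 09:30–11:15, 14:45–15:30.
Hiro ∩ Priya ∩ Keiko: 14:45–15:30.
Single common window of 45 minutes.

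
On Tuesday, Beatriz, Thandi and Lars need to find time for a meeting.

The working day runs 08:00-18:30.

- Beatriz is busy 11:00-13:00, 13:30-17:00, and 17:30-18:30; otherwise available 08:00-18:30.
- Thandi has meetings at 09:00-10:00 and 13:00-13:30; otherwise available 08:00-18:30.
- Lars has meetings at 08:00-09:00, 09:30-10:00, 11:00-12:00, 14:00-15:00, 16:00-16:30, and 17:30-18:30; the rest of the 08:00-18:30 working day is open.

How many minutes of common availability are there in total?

Beatriz free within 08:00–18:30: 08:00–11:00, 13:00–13:30, 17:00–17:30.
Thandi free within 08:00–18:30: 08:00–09:00, 10:00–13:00, 13:30–18:30.
Lars free within 08:00–18:30: 09:00–09:30, 10:00–11:00, 12:00–14:00, 15:00–16:00, 16:30–17:30.
Beatriz ∩ Thandi: 08:00–09:00, 10:00–11:00, 17:00–17:30.
Beatriz ∩ Thandi ∩ Lars: 10:00–11:00, 17:00–17:30.
Total common minutes: 60 + 30 = 90.

90 minutes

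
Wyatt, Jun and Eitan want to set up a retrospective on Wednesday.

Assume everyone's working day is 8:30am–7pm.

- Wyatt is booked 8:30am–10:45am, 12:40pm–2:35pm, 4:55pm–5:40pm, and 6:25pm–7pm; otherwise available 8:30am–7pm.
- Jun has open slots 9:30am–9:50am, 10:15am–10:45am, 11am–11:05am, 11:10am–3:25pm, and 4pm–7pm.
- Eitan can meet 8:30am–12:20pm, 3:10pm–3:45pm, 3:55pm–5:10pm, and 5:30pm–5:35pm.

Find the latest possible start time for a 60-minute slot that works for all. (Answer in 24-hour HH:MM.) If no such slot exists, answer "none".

Wyatt free within 08:30–19:00: 10:45–12:40, 14:35–16:55, 17:40–18:25.
Wyatt ∩ Jun: 11:00–11:05, 11:10–12:40, 14:35–15:25, 16:00–16:55, 17:40–18:25.
Wyatt ∩ Jun ∩ Eitan: 11:00–11:05, 11:10–12:20, 15:10–15:25, 16:00–16:55.
Windows ≥ 60 min: 11:10–12:20.
Latest start in the last window 11:10–12:20 is 12:20 − 60 min = 11:20.

11:20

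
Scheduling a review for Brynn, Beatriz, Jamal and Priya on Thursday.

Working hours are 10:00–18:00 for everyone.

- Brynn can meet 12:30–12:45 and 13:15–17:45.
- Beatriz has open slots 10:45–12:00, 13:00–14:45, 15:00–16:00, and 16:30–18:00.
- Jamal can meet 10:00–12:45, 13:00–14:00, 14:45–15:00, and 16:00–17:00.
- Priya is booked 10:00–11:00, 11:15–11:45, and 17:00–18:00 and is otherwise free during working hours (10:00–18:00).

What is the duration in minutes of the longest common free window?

45 minutes

Priya free within 10:00–18:00: 11:00–11:15, 11:45–17:00.
Brynn ∩ Beatriz: 13:15–14:45, 15:00–16:00, 16:30–17:45.
Brynn ∩ Beatriz ∩ Jamal: 13:15–14:00, 16:30–17:00.
Brynn ∩ Beatriz ∩ Jamal ∩ Priya: 13:15–14:00, 16:30–17:00.
Common window lengths: 45, 30 min; longest is 45.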